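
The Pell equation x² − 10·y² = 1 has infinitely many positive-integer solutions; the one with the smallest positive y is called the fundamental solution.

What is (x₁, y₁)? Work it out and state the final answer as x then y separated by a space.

19 6

√10 = [3; 6, …], period ℓ=1 (odd) → k=1
i=0: a=3 ⇒ p=3, q=1
i=1: a=6 ⇒ p=19, q=6
fundamental: x₁=19, y₁=6  (since 361 − 10·36 = 1)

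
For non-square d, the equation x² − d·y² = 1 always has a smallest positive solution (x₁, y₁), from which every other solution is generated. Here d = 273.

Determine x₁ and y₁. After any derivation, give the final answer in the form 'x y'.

[16; 1,1,10,1,1,32] for √273; ℓ=6 ⇒ convergent index 5
k=0  a_k=16  p_k/q_k = 16/1
k=1  a_k=1  p_k/q_k = 17/1
k=2  a_k=1  p_k/q_k = 33/2
k=3  a_k=10  p_k/q_k = 347/21
k=4  a_k=1  p_k/q_k = 380/23
k=5  a_k=1  p_k/q_k = 727/44
→ (727, 44).  Check: 727²=528529, 273·44²=528528, difference 1.

727 44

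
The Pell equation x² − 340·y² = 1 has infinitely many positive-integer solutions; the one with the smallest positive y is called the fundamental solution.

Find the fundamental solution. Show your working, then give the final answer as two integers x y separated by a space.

285769 15498

d=340: √d = [18; 2,3,1,1,1,…,3,2,36] (ℓ=14, even), read p_13/q_13
step 0: (18, 1)  from 18·(1,0) + (0,1)
…
step 3: (166, 9)  from 1·(129,7) + (37,2)
…
step 6: (756, 41)  from 1·(461,25) + (295,16)
step 7: (6509, 353)  from 8·(756,41) + (461,25)
…
step 10: (21039, 1141)  from 1·(13774,747) + (7265,394)
…
step 12: (125478, 6805)  from 3·(34813,1888) + (21039,1141)
step 13: (285769, 15498)  from 2·(125478,6805) + (34813,1888)
→ (285769, 15498).  Check: 285769²=81663921361, 340·15498²=81663921360, difference 1.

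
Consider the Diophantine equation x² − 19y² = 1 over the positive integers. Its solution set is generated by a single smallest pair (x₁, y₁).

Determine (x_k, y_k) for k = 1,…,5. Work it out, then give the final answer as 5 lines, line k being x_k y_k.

√19 → a₀=4, period (2,1,3,1,2,8); ℓ=6 even so k=5
a_0=4:  p_0=4·1+0=4,  q_0=4·0+1=1
…
a_4=1:  p_4=1·48+13=61,  q_4=1·11+3=14
a_5=2:  p_5=2·61+48=170,  q_5=2·14+11=39
(x₁, y₁) = (170, 39);  170² − 19·39² = 1 ✓
n=2: (170,39)∘(170,39) = (170·170+19·39·39, 170·39+39·170) = (57799,13260)
n=3: (57799,13260)∘(170,39) = (170·57799+19·39·13260, 170·13260+39·57799) = (19651490,4508361)
n=4: (19651490,4508361)∘(170,39) = (170·19651490+19·39·4508361, 170·4508361+39·19651490) = (6681448801,1532829480)
n=5: (6681448801,1532829480)∘(170,39) = (170·6681448801+19·39·1532829480, 170·1532829480+39·6681448801) = (2271672940850,521157514839)

170 39
57799 13260
19651490 4508361
6681448801 1532829480
2271672940850 521157514839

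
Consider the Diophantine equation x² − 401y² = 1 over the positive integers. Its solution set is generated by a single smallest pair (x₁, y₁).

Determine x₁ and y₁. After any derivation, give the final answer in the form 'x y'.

√401 → a₀=20, period (40); ℓ=1 odd so k=1
i=0: a=20 ⇒ p=20, q=1
i=1: a=40 ⇒ p=801, q=40
fundamental: x₁=801, y₁=40  (since 641601 − 401·1600 = 1)

801 40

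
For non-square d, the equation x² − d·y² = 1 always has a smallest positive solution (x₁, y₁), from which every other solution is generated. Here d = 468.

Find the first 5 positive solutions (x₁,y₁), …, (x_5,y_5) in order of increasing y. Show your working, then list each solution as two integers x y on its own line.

√468 → a₀=21, period (1,1,1,2,1,1,1,42); ℓ=8 even so k=7
i=0: a=21 ⇒ p=21, q=1
…
i=2: a=1 ⇒ p=43, q=2
i=3: a=1 ⇒ p=65, q=3
i=4: a=2 ⇒ p=173, q=8
…
i=6: a=1 ⇒ p=411, q=19
i=7: a=1 ⇒ p=649, q=30
→ (649, 30).  Check: 649²=421201, 468·30²=421200, difference 1.
k=2:  x_2 = 649·649+468·30·30 = 842401,  y_2 = 649·30+30·649 = 38940
k=3:  x_3 = 649·842401+468·30·38940 = 1093435849,  y_3 = 649·38940+30·842401 = 50544090
k=4:  x_4 = 649·1093435849+468·30·50544090 = 1419278889601,  y_4 = 649·50544090+30·1093435849 = 65606189880
k=5:  x_5 = 649·1419278889601+468·30·65606189880 = 1842222905266249,  y_5 = 649·65606189880+30·1419278889601 = 85156783920150

649 30
842401 38940
1093435849 50544090
1419278889601 65606189880
1842222905266249 85156783920150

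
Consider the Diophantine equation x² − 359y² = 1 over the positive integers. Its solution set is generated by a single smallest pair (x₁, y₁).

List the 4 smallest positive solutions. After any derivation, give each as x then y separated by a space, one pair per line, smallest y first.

√359 → a₀=18, period (1,17,1,36); ℓ=4 even so k=3
a_0=18:  p_0=18·1+0=18,  q_0=18·0+1=1
a_1=1:  p_1=1·18+1=19,  q_1=1·1+0=1
a_2=17:  p_2=17·19+18=341,  q_2=17·1+1=18
a_3=1:  p_3=1·341+19=360,  q_3=1·18+1=19
(x₁, y₁) = (360, 19);  360² − 359·19² = 1 ✓
k=2:  x_2 = 360·360+359·19·19 = 259199,  y_2 = 360·19+19·360 = 13680
k=3:  x_3 = 360·259199+359·19·13680 = 186622920,  y_3 = 360·13680+19·259199 = 9849581
k=4:  x_4 = 360·186622920+359·19·9849581 = 134368243201,  y_4 = 360·9849581+19·186622920 = 7091684640

360 19
259199 13680
186622920 9849581
134368243201 7091684640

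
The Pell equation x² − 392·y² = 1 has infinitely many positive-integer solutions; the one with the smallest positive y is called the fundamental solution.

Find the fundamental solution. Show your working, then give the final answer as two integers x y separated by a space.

99 5

[19; 1,3,1,38] for √392; ℓ=4 ⇒ convergent index 3
i=0: a=19 ⇒ p=19, q=1
i=1: a=1 ⇒ p=20, q=1
i=2: a=3 ⇒ p=79, q=4
i=3: a=1 ⇒ p=99, q=5
(x₁, y₁) = (99, 5);  99² − 392·5² = 1 ✓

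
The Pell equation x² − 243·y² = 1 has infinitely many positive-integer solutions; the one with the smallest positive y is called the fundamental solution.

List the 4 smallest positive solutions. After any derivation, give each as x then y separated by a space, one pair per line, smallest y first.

70226 4505
9863382151 632736260
1385331749802026 88869073185015
194572614913330773601 12481839066348990520

[15; 1,1,2,3,15,3,2,1,1,30] for √243; ℓ=10 ⇒ convergent index 9
a_0=15:  p_0=15·1+0=15,  q_0=15·0+1=1
a_1=1:  p_1=1·15+1=16,  q_1=1·1+0=1
…
a_3=2:  p_3=2·31+16=78,  q_3=2·2+1=5
a_4=3:  p_4=3·78+31=265,  q_4=3·5+2=17
…
a_7=2:  p_7=2·12424+4053=28901,  q_7=2·797+260=1854
a_8=1:  p_8=1·28901+12424=41325,  q_8=1·1854+797=2651
a_9=1:  p_9=1·41325+28901=70226,  q_9=1·2651+1854=4505
fundamental: x₁=70226, y₁=4505  (since 4931691076 − 243·20295025 = 1)
(x_2, y_2) = (70226·70226 + 243·4505·4505, 70226·4505 + 4505·70226) = (9863382151, 632736260)
(x_3, y_3) = (70226·9863382151 + 243·4505·632736260, 70226·632736260 + 4505·9863382151) = (1385331749802026, 88869073185015)
(x_4, y_4) = (70226·1385331749802026 + 243·4505·88869073185015, 70226·88869073185015 + 4505·1385331749802026) = (194572614913330773601, 12481839066348990520)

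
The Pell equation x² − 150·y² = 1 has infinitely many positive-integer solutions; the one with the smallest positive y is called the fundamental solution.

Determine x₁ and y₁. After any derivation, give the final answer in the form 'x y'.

49 4

√150 = [12; 4,24, …], period ℓ=2 (even) → k=1
i=0: a=12 ⇒ p=12, q=1
i=1: a=4 ⇒ p=49, q=4
(x₁, y₁) = (49, 4);  49² − 150·4² = 1 ✓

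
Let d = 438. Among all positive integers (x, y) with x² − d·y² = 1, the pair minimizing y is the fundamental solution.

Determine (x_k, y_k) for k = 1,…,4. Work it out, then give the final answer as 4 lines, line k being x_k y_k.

293 14
171697 8204
100614149 4807530
58959719617 2817204376

[20; 1,12,1,40] for √438; ℓ=4 ⇒ convergent index 3
a_0=20:  p_0=20·1+0=20,  q_0=20·0+1=1
a_1=1:  p_1=1·20+1=21,  q_1=1·1+0=1
a_2=12:  p_2=12·21+20=272,  q_2=12·1+1=13
a_3=1:  p_3=1·272+21=293,  q_3=1·13+1=14
→ (293, 14).  Check: 293²=85849, 438·14²=85848, difference 1.
n=2: (293,14)∘(293,14) = (293·293+438·14·14, 293·14+14·293) = (171697,8204)
n=3: (171697,8204)∘(293,14) = (293·171697+438·14·8204, 293·8204+14·171697) = (100614149,4807530)
n=4: (100614149,4807530)∘(293,14) = (293·100614149+438·14·4807530, 293·4807530+14·100614149) = (58959719617,2817204376)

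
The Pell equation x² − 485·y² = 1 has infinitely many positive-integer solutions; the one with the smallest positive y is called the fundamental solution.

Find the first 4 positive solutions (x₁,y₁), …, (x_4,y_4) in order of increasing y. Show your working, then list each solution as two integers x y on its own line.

969 44
1877921 85272
3639409929 165257092
7053174564481 320268159024

√485 = [22; 44, …], period ℓ=1 (odd) → k=1
a_0=22:  p_0=22·1+0=22,  q_0=22·0+1=1
a_1=44:  p_1=44·22+1=969,  q_1=44·1+0=44
→ (969, 44).  Check: 969²=938961, 485·44²=938960, difference 1.
n=2: (969,44)∘(969,44) = (969·969+485·44·44, 969·44+44·969) = (1877921,85272)
n=3: (1877921,85272)∘(969,44) = (969·1877921+485·44·85272, 969·85272+44·1877921) = (3639409929,165257092)
n=4: (3639409929,165257092)∘(969,44) = (969·3639409929+485·44·165257092, 969·165257092+44·3639409929) = (7053174564481,320268159024)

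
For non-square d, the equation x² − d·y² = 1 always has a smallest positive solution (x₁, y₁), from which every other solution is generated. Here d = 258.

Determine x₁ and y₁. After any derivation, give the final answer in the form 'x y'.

√258 = [16; 16,32, …], period ℓ=2 (even) → k=1
a_0=16:  p_0=16·1+0=16,  q_0=16·0+1=1
a_1=16:  p_1=16·16+1=257,  q_1=16·1+0=16
→ (257, 16).  Check: 257²=66049, 258·16²=66048, difference 1.

257 16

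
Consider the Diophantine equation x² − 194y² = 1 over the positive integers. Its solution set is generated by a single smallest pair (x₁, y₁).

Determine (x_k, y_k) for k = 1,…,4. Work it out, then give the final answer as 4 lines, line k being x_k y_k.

d=194: √d = [13; 1,12,1,26] (ℓ=4, even), read p_3/q_3
step 0: (13, 1)  from 13·(1,0) + (0,1)
step 1: (14, 1)  from 1·(13,1) + (1,0)
step 2: (181, 13)  from 12·(14,1) + (13,1)
step 3: (195, 14)  from 1·(181,13) + (14,1)
fundamental: x₁=195, y₁=14  (since 38025 − 194·196 = 1)
n=2: (195,14)∘(195,14) = (195·195+194·14·14, 195·14+14·195) = (76049,5460)
n=3: (76049,5460)∘(195,14) = (195·76049+194·14·5460, 195·5460+14·76049) = (29658915,2129386)
n=4: (29658915,2129386)∘(195,14) = (195·29658915+194·14·2129386, 195·2129386+14·29658915) = (11566900801,830455080)

195 14
76049 5460
29658915 2129386
11566900801 830455080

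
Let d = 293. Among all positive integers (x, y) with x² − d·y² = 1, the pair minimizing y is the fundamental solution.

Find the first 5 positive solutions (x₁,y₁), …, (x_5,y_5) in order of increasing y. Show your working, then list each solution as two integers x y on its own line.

12320649 719780
303596783562401 17736313474440
7481018815602612315849 437045785745090703340
184342013978870716056521769601 10769375446188914321717060880
4542426500373511536803322165613266249 265371389643423565052112223737518900

[17; 8,1,1,8,34] for √293; ℓ=5 ⇒ convergent index 9
a_0=17:  p_0=17·1+0=17,  q_0=17·0+1=1
…
a_2=1:  p_2=1·137+17=154,  q_2=1·8+1=9
a_3=1:  p_3=1·154+137=291,  q_3=1·9+8=17
a_4=8:  p_4=8·291+154=2482,  q_4=8·17+9=145
a_5=34:  p_5=34·2482+291=84679,  q_5=34·145+17=4947
…
a_7=1:  p_7=1·679914+84679=764593,  q_7=1·39721+4947=44668
a_8=1:  p_8=1·764593+679914=1444507,  q_8=1·44668+39721=84389
a_9=8:  p_9=8·1444507+764593=12320649,  q_9=8·84389+44668=719780
fundamental: x₁=12320649, y₁=719780  (since 151798391781201 − 293·518083248400 = 1)
k=2:  x_2 = 12320649·12320649+293·719780·719780 = 303596783562401,  y_2 = 12320649·719780+719780·12320649 = 17736313474440
k=3:  x_3 = 12320649·303596783562401+293·719780·17736313474440 = 7481018815602612315849,  y_3 = 12320649·17736313474440+719780·303596783562401 = 437045785745090703340
k=4:  x_4 = 12320649·7481018815602612315849+293·719780·437045785745090703340 = 184342013978870716056521769601,  y_4 = 12320649·437045785745090703340+719780·7481018815602612315849 = 10769375446188914321717060880
k=5:  x_5 = 12320649·184342013978870716056521769601+293·719780·10769375446188914321717060880 = 4542426500373511536803322165613266249,  y_5 = 12320649·10769375446188914321717060880+719780·184342013978870716056521769601 = 265371389643423565052112223737518900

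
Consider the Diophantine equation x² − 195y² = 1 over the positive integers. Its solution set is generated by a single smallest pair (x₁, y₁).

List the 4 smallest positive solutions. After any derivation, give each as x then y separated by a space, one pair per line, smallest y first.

14 1
391 28
10934 783
305761 21896

[13; 1,26] for √195; ℓ=2 ⇒ convergent index 1
k=0  a_k=13  p_k/q_k = 13/1
k=1  a_k=1  p_k/q_k = 14/1
fundamental: x₁=14, y₁=1  (since 196 − 195·1 = 1)
(x_2, y_2) = (14·14 + 195·1·1, 14·1 + 1·14) = (391, 28)
(x_3, y_3) = (14·391 + 195·1·28, 14·28 + 1·391) = (10934, 783)
(x_4, y_4) = (14·10934 + 195·1·783, 14·783 + 1·10934) = (305761, 21896)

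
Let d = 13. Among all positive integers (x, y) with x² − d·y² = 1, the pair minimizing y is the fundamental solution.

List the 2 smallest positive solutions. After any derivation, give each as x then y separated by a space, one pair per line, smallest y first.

√13 → a₀=3, period (1,1,1,1,6); ℓ=5 odd so k=9
i=0: a=3 ⇒ p=3, q=1
…
i=2: a=1 ⇒ p=7, q=2
…
i=7: a=1 ⇒ p=256, q=71
i=8: a=1 ⇒ p=393, q=109
i=9: a=1 ⇒ p=649, q=180
(x₁, y₁) = (649, 180);  649² − 13·180² = 1 ✓
(x_2, y_2) = (649·649 + 13·180·180, 649·180 + 180·649) = (842401, 233640)

649 180
842401 233640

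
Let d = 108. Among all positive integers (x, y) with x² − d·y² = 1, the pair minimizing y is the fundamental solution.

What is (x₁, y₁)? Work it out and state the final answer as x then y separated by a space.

√108 → a₀=10, period (2,1,1,4,1,1,2,20); ℓ=8 even so k=7
i=0: a=10 ⇒ p=10, q=1
…
i=2: a=1 ⇒ p=31, q=3
i=3: a=1 ⇒ p=52, q=5
…
i=6: a=1 ⇒ p=530, q=51
i=7: a=2 ⇒ p=1351, q=130
→ (1351, 130).  Check: 1351²=1825201, 108·130²=1825200, difference 1.

1351 130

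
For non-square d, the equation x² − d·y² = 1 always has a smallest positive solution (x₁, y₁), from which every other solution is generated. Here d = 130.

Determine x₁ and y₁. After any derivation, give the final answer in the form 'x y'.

6499 570

√130 = [11; 2,2,22, …], period ℓ=3 (odd) → k=5
i=0: a=11 ⇒ p=11, q=1
i=1: a=2 ⇒ p=23, q=2
i=2: a=2 ⇒ p=57, q=5
…
i=4: a=2 ⇒ p=2611, q=229
i=5: a=2 ⇒ p=6499, q=570
(x₁, y₁) = (6499, 570);  6499² − 130·570² = 1 ✓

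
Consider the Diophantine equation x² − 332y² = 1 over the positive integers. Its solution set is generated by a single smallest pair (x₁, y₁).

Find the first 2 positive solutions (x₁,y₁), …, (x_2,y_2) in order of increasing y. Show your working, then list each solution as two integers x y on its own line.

[18; 4,1,1,8,1,1,4,36] for √332; ℓ=8 ⇒ convergent index 7
i=0: a=18 ⇒ p=18, q=1
i=1: a=4 ⇒ p=73, q=4
i=2: a=1 ⇒ p=91, q=5
…
i=4: a=8 ⇒ p=1403, q=77
i=5: a=1 ⇒ p=1567, q=86
i=6: a=1 ⇒ p=2970, q=163
i=7: a=4 ⇒ p=13447, q=738
→ (13447, 738).  Check: 13447²=180821809, 332·738²=180821808, difference 1.
n=2: (13447,738)∘(13447,738) = (13447·13447+332·738·738, 13447·738+738·13447) = (361643617,19847772)

13447 738
361643617 19847772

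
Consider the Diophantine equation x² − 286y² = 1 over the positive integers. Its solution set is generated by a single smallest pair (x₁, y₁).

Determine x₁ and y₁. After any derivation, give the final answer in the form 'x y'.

√286 = [16; 1,10,3,3,2,3,3,10,1,32, …], period ℓ=10 (even) → k=9
step 0: (16, 1)  from 16·(1,0) + (0,1)
step 1: (17, 1)  from 1·(16,1) + (1,0)
step 2: (186, 11)  from 10·(17,1) + (16,1)
…
step 5: (4397, 260)  from 2·(1911,113) + (575,34)
step 6: (15102, 893)  from 3·(4397,260) + (1911,113)
…
step 8: (512132, 30283)  from 10·(49703,2939) + (15102,893)
step 9: (561835, 33222)  from 1·(512132,30283) + (49703,2939)
(x₁, y₁) = (561835, 33222);  561835² − 286·33222² = 1 ✓

561835 33222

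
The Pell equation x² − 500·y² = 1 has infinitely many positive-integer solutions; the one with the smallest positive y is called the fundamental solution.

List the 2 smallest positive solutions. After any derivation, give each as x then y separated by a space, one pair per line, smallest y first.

930249 41602
1730726404001 77400437796

√500 = [22; 2,1,3,2,1,…,1,2,44, …], period ℓ=14 (even) → k=13
a_0=22:  p_0=22·1+0=22,  q_0=22·0+1=1
a_1=2:  p_1=2·22+1=45,  q_1=2·1+0=2
…
a_4=2:  p_4=2·246+67=559,  q_4=2·11+3=25
…
a_6=1:  p_6=1·805+559=1364,  q_6=1·36+25=61
…
a_8=1:  p_8=1·14445+1364=15809,  q_8=1·646+61=707
a_9=1:  p_9=1·15809+14445=30254,  q_9=1·707+646=1353
a_10=2:  p_10=2·30254+15809=76317,  q_10=2·1353+707=3413
a_11=3:  p_11=3·76317+30254=259205,  q_11=3·3413+1353=11592
a_12=1:  p_12=1·259205+76317=335522,  q_12=1·11592+3413=15005
a_13=2:  p_13=2·335522+259205=930249,  q_13=2·15005+11592=41602
fundamental: x₁=930249, y₁=41602  (since 865363202001 − 500·1730726404 = 1)
n=2: (930249,41602)∘(930249,41602) = (930249·930249+500·41602·41602, 930249·41602+41602·930249) = (1730726404001,77400437796)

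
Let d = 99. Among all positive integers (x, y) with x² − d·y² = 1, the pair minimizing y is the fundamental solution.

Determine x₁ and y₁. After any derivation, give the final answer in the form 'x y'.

d=99: √d = [9; 1,18] (ℓ=2, even), read p_1/q_1
step 0: (9, 1)  from 9·(1,0) + (0,1)
step 1: (10, 1)  from 1·(9,1) + (1,0)
(x₁, y₁) = (10, 1);  10² − 99·1² = 1 ✓

10 1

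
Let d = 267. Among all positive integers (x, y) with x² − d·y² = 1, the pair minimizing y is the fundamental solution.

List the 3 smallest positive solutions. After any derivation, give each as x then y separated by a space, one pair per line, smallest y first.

2402 147
11539207 706188
55434348026 3392527005

[16; 2,1,15,1,2,32] for √267; ℓ=6 ⇒ convergent index 5
step 0: (16, 1)  from 16·(1,0) + (0,1)
step 1: (33, 2)  from 2·(16,1) + (1,0)
…
step 3: (768, 47)  from 15·(49,3) + (33,2)
step 4: (817, 50)  from 1·(768,47) + (49,3)
step 5: (2402, 147)  from 2·(817,50) + (768,47)
(x₁, y₁) = (2402, 147);  2402² − 267·147² = 1 ✓
k=2:  x_2 = 2402·2402+267·147·147 = 11539207,  y_2 = 2402·147+147·2402 = 706188
k=3:  x_3 = 2402·11539207+267·147·706188 = 55434348026,  y_3 = 2402·706188+147·11539207 = 3392527005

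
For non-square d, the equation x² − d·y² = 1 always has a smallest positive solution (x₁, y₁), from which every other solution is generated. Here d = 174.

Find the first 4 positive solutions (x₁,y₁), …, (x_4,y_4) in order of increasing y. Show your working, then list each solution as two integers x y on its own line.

1451 110
4210801 319220
12219743051 926376330
35461690123201 2688343790440

[13; 5,4,5,26] for √174; ℓ=4 ⇒ convergent index 3
i=0: a=13 ⇒ p=13, q=1
i=1: a=5 ⇒ p=66, q=5
i=2: a=4 ⇒ p=277, q=21
i=3: a=5 ⇒ p=1451, q=110
→ (1451, 110).  Check: 1451²=2105401, 174·110²=2105400, difference 1.
(x_2, y_2) = (1451·1451 + 174·110·110, 1451·110 + 110·1451) = (4210801, 319220)
(x_3, y_3) = (1451·4210801 + 174·110·319220, 1451·319220 + 110·4210801) = (12219743051, 926376330)
(x_4, y_4) = (1451·12219743051 + 174·110·926376330, 1451·926376330 + 110·12219743051) = (35461690123201, 2688343790440)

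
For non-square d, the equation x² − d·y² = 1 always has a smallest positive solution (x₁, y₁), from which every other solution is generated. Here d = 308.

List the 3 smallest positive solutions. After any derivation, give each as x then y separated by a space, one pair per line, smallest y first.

√308 = [17; 1,1,4,1,1,34, …], period ℓ=6 (even) → k=5
a_0=17:  p_0=17·1+0=17,  q_0=17·0+1=1
…
a_2=1:  p_2=1·18+17=35,  q_2=1·1+1=2
…
a_4=1:  p_4=1·158+35=193,  q_4=1·9+2=11
a_5=1:  p_5=1·193+158=351,  q_5=1·11+9=20
(x₁, y₁) = (351, 20);  351² − 308·20² = 1 ✓
(351+20√308)^2 = 246401 + 14040√308
(351+20√308)^3 = 172973151 + 9856060√308

351 20
246401 14040
172973151 9856060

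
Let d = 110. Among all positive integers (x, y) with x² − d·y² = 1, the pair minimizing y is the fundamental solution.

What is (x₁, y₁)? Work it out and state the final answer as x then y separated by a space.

√110 → a₀=10, period (2,20); ℓ=2 even so k=1
a_0=10:  p_0=10·1+0=10,  q_0=10·0+1=1
a_1=2:  p_1=2·10+1=21,  q_1=2·1+0=2
fundamental: x₁=21, y₁=2  (since 441 − 110·4 = 1)

21 2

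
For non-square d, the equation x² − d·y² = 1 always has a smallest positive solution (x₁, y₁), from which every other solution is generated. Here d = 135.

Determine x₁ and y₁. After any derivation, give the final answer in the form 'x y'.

√135 = [11; 1,1,1,1,1,1,1,22, …], period ℓ=8 (even) → k=7
i=0: a=11 ⇒ p=11, q=1
…
i=2: a=1 ⇒ p=23, q=2
…
i=4: a=1 ⇒ p=58, q=5
…
i=6: a=1 ⇒ p=151, q=13
i=7: a=1 ⇒ p=244, q=21
→ (244, 21).  Check: 244²=59536, 135·21²=59535, difference 1.

244 21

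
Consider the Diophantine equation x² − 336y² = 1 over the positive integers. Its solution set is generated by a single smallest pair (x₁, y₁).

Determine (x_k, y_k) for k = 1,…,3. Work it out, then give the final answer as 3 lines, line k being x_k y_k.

55 3
6049 330
665335 36297

d=336: √d = [18; 3,36] (ℓ=2, even), read p_1/q_1
k=0  a_k=18  p_k/q_k = 18/1
k=1  a_k=3  p_k/q_k = 55/3
fundamental: x₁=55, y₁=3  (since 3025 − 336·9 = 1)
(55+3√336)^2 = 6049 + 330√336
(55+3√336)^3 = 665335 + 36297√336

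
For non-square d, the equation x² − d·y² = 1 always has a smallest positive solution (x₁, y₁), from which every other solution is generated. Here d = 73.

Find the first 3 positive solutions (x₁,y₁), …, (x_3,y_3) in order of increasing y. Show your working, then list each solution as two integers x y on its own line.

√73 = [8; 1,1,5,5,1,1,16, …], period ℓ=7 (odd) → k=13
step 0: (8, 1)  from 8·(1,0) + (0,1)
…
step 2: (17, 2)  from 1·(9,1) + (8,1)
…
step 4: (487, 57)  from 5·(94,11) + (17,2)
…
step 7: (17669, 2068)  from 16·(1068,125) + (581,68)
…
step 10: (200767, 23498)  from 5·(36406,4261) + (18737,2193)
step 11: (1040241, 121751)  from 5·(200767,23498) + (36406,4261)
step 12: (1241008, 145249)  from 1·(1040241,121751) + (200767,23498)
step 13: (2281249, 267000)  from 1·(1241008,145249) + (1040241,121751)
→ (2281249, 267000).  Check: 2281249²=5204097000001, 73·267000²=5204097000000, difference 1.
k=2:  x_2 = 2281249·2281249+73·267000·267000 = 10408194000001,  y_2 = 2281249·267000+267000·2281249 = 1218186966000
k=3:  x_3 = 2281249·10408194000001+73·267000·1218186966000 = 47487364308614281249,  y_3 = 2281249·1218186966000+267000·10408194000001 = 5557975596000801000

2281249 267000
10408194000001 1218186966000
47487364308614281249 5557975596000801000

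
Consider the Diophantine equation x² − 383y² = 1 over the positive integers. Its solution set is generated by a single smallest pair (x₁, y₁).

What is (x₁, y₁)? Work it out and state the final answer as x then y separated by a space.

[19; 1,1,3,19,3,1,1,38] for √383; ℓ=8 ⇒ convergent index 7
i=0: a=19 ⇒ p=19, q=1
i=1: a=1 ⇒ p=20, q=1
i=2: a=1 ⇒ p=39, q=2
…
i=6: a=1 ⇒ p=10705, q=547
i=7: a=1 ⇒ p=18768, q=959
(x₁, y₁) = (18768, 959);  18768² − 383·959² = 1 ✓

18768 959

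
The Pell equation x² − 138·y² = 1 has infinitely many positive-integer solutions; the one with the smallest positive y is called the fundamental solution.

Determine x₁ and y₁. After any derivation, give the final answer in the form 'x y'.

47 4

[11; 1,2,1,22] for √138; ℓ=4 ⇒ convergent index 3
k=0  a_k=11  p_k/q_k = 11/1
k=1  a_k=1  p_k/q_k = 12/1
k=2  a_k=2  p_k/q_k = 35/3
k=3  a_k=1  p_k/q_k = 47/4
fundamental: x₁=47, y₁=4  (since 2209 − 138·16 = 1)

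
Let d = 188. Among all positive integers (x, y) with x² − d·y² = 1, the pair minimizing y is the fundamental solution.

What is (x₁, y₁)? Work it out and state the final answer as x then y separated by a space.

√188 → a₀=13, period (1,2,2,6,2,2,1,26); ℓ=8 even so k=7
a_0=13:  p_0=13·1+0=13,  q_0=13·0+1=1
a_1=1:  p_1=1·13+1=14,  q_1=1·1+0=1
a_2=2:  p_2=2·14+13=41,  q_2=2·1+1=3
…
a_4=6:  p_4=6·96+41=617,  q_4=6·7+3=45
…
a_6=2:  p_6=2·1330+617=3277,  q_6=2·97+45=239
a_7=1:  p_7=1·3277+1330=4607,  q_7=1·239+97=336
fundamental: x₁=4607, y₁=336  (since 21224449 − 188·112896 = 1)

4607 336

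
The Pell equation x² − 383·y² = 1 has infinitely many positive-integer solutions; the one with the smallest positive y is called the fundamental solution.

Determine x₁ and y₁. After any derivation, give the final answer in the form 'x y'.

[19; 1,1,3,19,3,1,1,38] for √383; ℓ=8 ⇒ convergent index 7
k=0  a_k=19  p_k/q_k = 19/1
k=1  a_k=1  p_k/q_k = 20/1
k=2  a_k=1  p_k/q_k = 39/2
k=3  a_k=3  p_k/q_k = 137/7
k=4  a_k=19  p_k/q_k = 2642/135
k=5  a_k=3  p_k/q_k = 8063/412
k=6  a_k=1  p_k/q_k = 10705/547
k=7  a_k=1  p_k/q_k = 18768/959
→ (18768, 959).  Check: 18768²=352237824, 383·959²=352237823, difference 1.

18768 959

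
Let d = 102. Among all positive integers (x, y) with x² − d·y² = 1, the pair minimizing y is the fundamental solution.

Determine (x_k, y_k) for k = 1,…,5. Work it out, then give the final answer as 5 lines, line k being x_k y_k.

d=102: √d = [10; 10,20] (ℓ=2, even), read p_1/q_1
step 0: (10, 1)  from 10·(1,0) + (0,1)
step 1: (101, 10)  from 10·(10,1) + (1,0)
fundamental: x₁=101, y₁=10  (since 10201 − 102·100 = 1)
k=2:  x_2 = 101·101+102·10·10 = 20401,  y_2 = 101·10+10·101 = 2020
k=3:  x_3 = 101·20401+102·10·2020 = 4120901,  y_3 = 101·2020+10·20401 = 408030
k=4:  x_4 = 101·4120901+102·10·408030 = 832401601,  y_4 = 101·408030+10·4120901 = 82420040
k=5:  x_5 = 101·832401601+102·10·82420040 = 168141002501,  y_5 = 101·82420040+10·832401601 = 16648440050

101 10
20401 2020
4120901 408030
832401601 82420040
168141002501 16648440050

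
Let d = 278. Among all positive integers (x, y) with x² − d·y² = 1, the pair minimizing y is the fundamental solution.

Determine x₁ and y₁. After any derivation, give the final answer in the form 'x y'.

2501 150

√278 = [16; 1,2,16,2,1,32, …], period ℓ=6 (even) → k=5
step 0: (16, 1)  from 16·(1,0) + (0,1)
step 1: (17, 1)  from 1·(16,1) + (1,0)
step 2: (50, 3)  from 2·(17,1) + (16,1)
…
step 4: (1684, 101)  from 2·(817,49) + (50,3)
step 5: (2501, 150)  from 1·(1684,101) + (817,49)
(x₁, y₁) = (2501, 150);  2501² − 278·150² = 1 ✓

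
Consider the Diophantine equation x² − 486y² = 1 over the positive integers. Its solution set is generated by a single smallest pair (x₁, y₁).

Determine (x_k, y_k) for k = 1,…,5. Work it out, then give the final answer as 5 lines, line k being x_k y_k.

d=486: √d = [22; 22,44] (ℓ=2, even), read p_1/q_1
a_0=22:  p_0=22·1+0=22,  q_0=22·0+1=1
a_1=22:  p_1=22·22+1=485,  q_1=22·1+0=22
(x₁, y₁) = (485, 22);  485² − 486·22² = 1 ✓
n=2: (485,22)∘(485,22) = (485·485+486·22·22, 485·22+22·485) = (470449,21340)
n=3: (470449,21340)∘(485,22) = (485·470449+486·22·21340, 485·21340+22·470449) = (456335045,20699778)
n=4: (456335045,20699778)∘(485,22) = (485·456335045+486·22·20699778, 485·20699778+22·456335045) = (442644523201,20078763320)
n=5: (442644523201,20078763320)∘(485,22) = (485·442644523201+486·22·20078763320, 485·20078763320+22·442644523201) = (429364731169925,19476379720622)

485 22
470449 21340
456335045 20699778
442644523201 20078763320
429364731169925 19476379720622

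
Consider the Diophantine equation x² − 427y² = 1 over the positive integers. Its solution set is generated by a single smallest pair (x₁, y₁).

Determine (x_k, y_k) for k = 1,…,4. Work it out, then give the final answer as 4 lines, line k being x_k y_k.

d=427: √d = [20; 1,1,1,40] (ℓ=4, even), read p_3/q_3
step 0: (20, 1)  from 20·(1,0) + (0,1)
…
step 2: (41, 2)  from 1·(21,1) + (20,1)
step 3: (62, 3)  from 1·(41,2) + (21,1)
(x₁, y₁) = (62, 3);  62² − 427·3² = 1 ✓
k=2:  x_2 = 62·62+427·3·3 = 7687,  y_2 = 62·3+3·62 = 372
k=3:  x_3 = 62·7687+427·3·372 = 953126,  y_3 = 62·372+3·7687 = 46125
k=4:  x_4 = 62·953126+427·3·46125 = 118179937,  y_4 = 62·46125+3·953126 = 5719128

62 3
7687 372
953126 46125
118179937 5719128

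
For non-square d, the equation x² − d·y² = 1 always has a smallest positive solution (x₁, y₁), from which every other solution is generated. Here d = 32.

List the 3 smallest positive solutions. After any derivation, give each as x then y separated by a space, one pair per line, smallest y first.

√32 = [5; 1,1,1,10, …], period ℓ=4 (even) → k=3
i=0: a=5 ⇒ p=5, q=1
i=1: a=1 ⇒ p=6, q=1
i=2: a=1 ⇒ p=11, q=2
i=3: a=1 ⇒ p=17, q=3
→ (17, 3).  Check: 17²=289, 32·3²=288, difference 1.
(17+3√32)^2 = 577 + 102√32
(17+3√32)^3 = 19601 + 3465√32

17 3
577 102
19601 3465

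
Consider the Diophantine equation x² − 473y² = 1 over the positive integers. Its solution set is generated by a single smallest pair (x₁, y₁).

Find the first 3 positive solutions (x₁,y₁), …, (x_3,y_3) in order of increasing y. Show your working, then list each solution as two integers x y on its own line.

√473 = [21; 1,2,1,42, …], period ℓ=4 (even) → k=3
i=0: a=21 ⇒ p=21, q=1
i=1: a=1 ⇒ p=22, q=1
i=2: a=2 ⇒ p=65, q=3
i=3: a=1 ⇒ p=87, q=4
fundamental: x₁=87, y₁=4  (since 7569 − 473·16 = 1)
k=2:  x_2 = 87·87+473·4·4 = 15137,  y_2 = 87·4+4·87 = 696
k=3:  x_3 = 87·15137+473·4·696 = 2633751,  y_3 = 87·696+4·15137 = 121100

87 4
15137 696
2633751 121100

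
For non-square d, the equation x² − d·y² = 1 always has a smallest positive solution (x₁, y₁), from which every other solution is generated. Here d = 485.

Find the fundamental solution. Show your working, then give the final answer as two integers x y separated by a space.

[22; 44] for √485; ℓ=1 ⇒ convergent index 1
k=0  a_k=22  p_k/q_k = 22/1
k=1  a_k=44  p_k/q_k = 969/44
(x₁, y₁) = (969, 44);  969² − 485·44² = 1 ✓

969 44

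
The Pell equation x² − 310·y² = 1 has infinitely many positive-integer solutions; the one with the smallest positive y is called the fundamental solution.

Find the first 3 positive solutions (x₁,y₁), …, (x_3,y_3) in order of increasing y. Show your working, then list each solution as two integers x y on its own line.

[17; 1,1,1,1,5,…,1,1,34] for √310; ℓ=16 ⇒ convergent index 15
i=0: a=17 ⇒ p=17, q=1
i=1: a=1 ⇒ p=18, q=1
…
i=4: a=1 ⇒ p=88, q=5
i=5: a=5 ⇒ p=493, q=28
…
i=9: a=1 ⇒ p=7747, q=440
…
i=11: a=5 ⇒ p=152387, q=8655
i=12: a=1 ⇒ p=181315, q=10298
…
i=14: a=1 ⇒ p=515017, q=29251
i=15: a=1 ⇒ p=848719, q=48204
→ (848719, 48204).  Check: 848719²=720323940961, 310·48204²=720323940960, difference 1.
n=2: (848719,48204)∘(848719,48204) = (848719·848719+310·48204·48204, 848719·48204+48204·848719) = (1440647881921,81823301352)
n=3: (1440647881921,81823301352)∘(848719,48204) = (848719·1440647881921+310·48204·81823301352, 848719·81823301352+48204·1440647881921) = (2445410459391369679,138889981000287972)

848719 48204
1440647881921 81823301352
2445410459391369679 138889981000287972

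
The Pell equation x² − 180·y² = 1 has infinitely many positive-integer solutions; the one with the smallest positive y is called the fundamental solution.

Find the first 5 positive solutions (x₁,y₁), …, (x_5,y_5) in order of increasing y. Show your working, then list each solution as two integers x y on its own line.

161 12
51841 3864
16692641 1244196
5374978561 400627248
1730726404001 129000729660

d=180: √d = [13; 2,2,2,26] (ℓ=4, even), read p_3/q_3
a_0=13:  p_0=13·1+0=13,  q_0=13·0+1=1
…
a_2=2:  p_2=2·27+13=67,  q_2=2·2+1=5
a_3=2:  p_3=2·67+27=161,  q_3=2·5+2=12
→ (161, 12).  Check: 161²=25921, 180·12²=25920, difference 1.
(x_2, y_2) = (161·161 + 180·12·12, 161·12 + 12·161) = (51841, 3864)
(x_3, y_3) = (161·51841 + 180·12·3864, 161·3864 + 12·51841) = (16692641, 1244196)
(x_4, y_4) = (161·16692641 + 180·12·1244196, 161·1244196 + 12·16692641) = (5374978561, 400627248)
(x_5, y_5) = (161·5374978561 + 180·12·400627248, 161·400627248 + 12·5374978561) = (1730726404001, 129000729660)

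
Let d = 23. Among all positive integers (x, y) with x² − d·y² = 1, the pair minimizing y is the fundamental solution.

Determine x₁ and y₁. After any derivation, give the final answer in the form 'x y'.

√23 → a₀=4, period (1,3,1,8); ℓ=4 even so k=3
k=0  a_k=4  p_k/q_k = 4/1
k=1  a_k=1  p_k/q_k = 5/1
k=2  a_k=3  p_k/q_k = 19/4
k=3  a_k=1  p_k/q_k = 24/5
(x₁, y₁) = (24, 5);  24² − 23·5² = 1 ✓

24 5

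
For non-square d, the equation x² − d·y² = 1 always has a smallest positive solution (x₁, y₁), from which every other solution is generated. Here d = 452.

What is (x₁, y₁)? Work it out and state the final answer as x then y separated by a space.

d=452: √d = [21; 3,1,5,3,10,3,5,1,3,42] (ℓ=10, even), read p_9/q_9
k=0  a_k=21  p_k/q_k = 21/1
k=1  a_k=3  p_k/q_k = 64/3
…
k=3  a_k=5  p_k/q_k = 489/23
k=4  a_k=3  p_k/q_k = 1552/73
k=5  a_k=10  p_k/q_k = 16009/753
k=6  a_k=3  p_k/q_k = 49579/2332
k=7  a_k=5  p_k/q_k = 263904/12413
k=8  a_k=1  p_k/q_k = 313483/14745
k=9  a_k=3  p_k/q_k = 1204353/56648
fundamental: x₁=1204353, y₁=56648  (since 1450466148609 − 452·3208995904 = 1)

1204353 56648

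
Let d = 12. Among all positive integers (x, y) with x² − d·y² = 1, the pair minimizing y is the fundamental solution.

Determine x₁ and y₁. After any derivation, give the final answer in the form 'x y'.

√12 → a₀=3, period (2,6); ℓ=2 even so k=1
a_0=3:  p_0=3·1+0=3,  q_0=3·0+1=1
a_1=2:  p_1=2·3+1=7,  q_1=2·1+0=2
fundamental: x₁=7, y₁=2  (since 49 − 12·4 = 1)

7 2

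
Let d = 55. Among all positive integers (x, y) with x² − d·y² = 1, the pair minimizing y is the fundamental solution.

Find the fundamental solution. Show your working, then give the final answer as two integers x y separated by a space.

89 12

[7; 2,2,2,14] for √55; ℓ=4 ⇒ convergent index 3
step 0: (7, 1)  from 7·(1,0) + (0,1)
step 1: (15, 2)  from 2·(7,1) + (1,0)
step 2: (37, 5)  from 2·(15,2) + (7,1)
step 3: (89, 12)  from 2·(37,5) + (15,2)
fundamental: x₁=89, y₁=12  (since 7921 − 55·144 = 1)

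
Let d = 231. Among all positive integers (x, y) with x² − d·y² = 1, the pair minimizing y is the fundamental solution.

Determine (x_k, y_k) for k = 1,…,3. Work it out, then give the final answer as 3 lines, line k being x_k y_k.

76 5
11551 760
1755676 115515

√231 → a₀=15, period (5,30); ℓ=2 even so k=1
step 0: (15, 1)  from 15·(1,0) + (0,1)
step 1: (76, 5)  from 5·(15,1) + (1,0)
fundamental: x₁=76, y₁=5  (since 5776 − 231·25 = 1)
n=2: (76,5)∘(76,5) = (76·76+231·5·5, 76·5+5·76) = (11551,760)
n=3: (11551,760)∘(76,5) = (76·11551+231·5·760, 76·760+5·11551) = (1755676,115515)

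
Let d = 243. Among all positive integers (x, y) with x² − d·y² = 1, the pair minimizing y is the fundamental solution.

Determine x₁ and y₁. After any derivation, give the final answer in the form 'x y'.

d=243: √d = [15; 1,1,2,3,15,3,2,1,1,30] (ℓ=10, even), read p_9/q_9
step 0: (15, 1)  from 15·(1,0) + (0,1)
…
step 2: (31, 2)  from 1·(16,1) + (15,1)
step 3: (78, 5)  from 2·(31,2) + (16,1)
…
step 8: (41325, 2651)  from 1·(28901,1854) + (12424,797)
step 9: (70226, 4505)  from 1·(41325,2651) + (28901,1854)
(x₁, y₁) = (70226, 4505);  70226² − 243·4505² = 1 ✓

70226 4505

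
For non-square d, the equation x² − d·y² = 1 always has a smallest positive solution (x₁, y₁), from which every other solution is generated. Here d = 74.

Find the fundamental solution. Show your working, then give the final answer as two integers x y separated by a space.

3699 430

d=74: √d = [8; 1,1,1,1,16] (ℓ=5, odd), read p_9/q_9
a_0=8:  p_0=8·1+0=8,  q_0=8·0+1=1
a_1=1:  p_1=1·8+1=9,  q_1=1·1+0=1
a_2=1:  p_2=1·9+8=17,  q_2=1·1+1=2
…
a_5=16:  p_5=16·43+26=714,  q_5=16·5+3=83
a_6=1:  p_6=1·714+43=757,  q_6=1·83+5=88
a_7=1:  p_7=1·757+714=1471,  q_7=1·88+83=171
a_8=1:  p_8=1·1471+757=2228,  q_8=1·171+88=259
a_9=1:  p_9=1·2228+1471=3699,  q_9=1·259+171=430
fundamental: x₁=3699, y₁=430  (since 13682601 − 74·184900 = 1)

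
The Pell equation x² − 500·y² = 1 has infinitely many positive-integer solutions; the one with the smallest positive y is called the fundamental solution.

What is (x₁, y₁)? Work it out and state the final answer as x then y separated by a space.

d=500: √d = [22; 2,1,3,2,1,…,1,2,44] (ℓ=14, even), read p_13/q_13
i=0: a=22 ⇒ p=22, q=1
…
i=4: a=2 ⇒ p=559, q=25
i=5: a=1 ⇒ p=805, q=36
…
i=10: a=2 ⇒ p=76317, q=3413
…
i=12: a=1 ⇒ p=335522, q=15005
i=13: a=2 ⇒ p=930249, q=41602
fundamental: x₁=930249, y₁=41602  (since 865363202001 − 500·1730726404 = 1)

930249 41602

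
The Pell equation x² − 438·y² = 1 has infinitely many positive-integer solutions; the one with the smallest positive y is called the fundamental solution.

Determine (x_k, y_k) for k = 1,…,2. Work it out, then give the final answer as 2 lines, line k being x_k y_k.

293 14
171697 8204

d=438: √d = [20; 1,12,1,40] (ℓ=4, even), read p_3/q_3
a_0=20:  p_0=20·1+0=20,  q_0=20·0+1=1
a_1=1:  p_1=1·20+1=21,  q_1=1·1+0=1
a_2=12:  p_2=12·21+20=272,  q_2=12·1+1=13
a_3=1:  p_3=1·272+21=293,  q_3=1·13+1=14
→ (293, 14).  Check: 293²=85849, 438·14²=85848, difference 1.
n=2: (293,14)∘(293,14) = (293·293+438·14·14, 293·14+14·293) = (171697,8204)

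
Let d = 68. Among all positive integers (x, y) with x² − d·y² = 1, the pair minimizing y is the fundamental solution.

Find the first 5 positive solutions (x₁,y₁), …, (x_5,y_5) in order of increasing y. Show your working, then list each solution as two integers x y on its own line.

33 4
2177 264
143649 17420
9478657 1149456
625447713 75846676

d=68: √d = [8; 4,16] (ℓ=2, even), read p_1/q_1
a_0=8:  p_0=8·1+0=8,  q_0=8·0+1=1
a_1=4:  p_1=4·8+1=33,  q_1=4·1+0=4
fundamental: x₁=33, y₁=4  (since 1089 − 68·16 = 1)
(x_2, y_2) = (33·33 + 68·4·4, 33·4 + 4·33) = (2177, 264)
(x_3, y_3) = (33·2177 + 68·4·264, 33·264 + 4·2177) = (143649, 17420)
(x_4, y_4) = (33·143649 + 68·4·17420, 33·17420 + 4·143649) = (9478657, 1149456)
(x_5, y_5) = (33·9478657 + 68·4·1149456, 33·1149456 + 4·9478657) = (625447713, 75846676)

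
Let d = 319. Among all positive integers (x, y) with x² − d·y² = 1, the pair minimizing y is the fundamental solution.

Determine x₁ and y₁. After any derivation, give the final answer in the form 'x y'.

d=319: √d = [17; 1,6,5,1,4,…,6,1,34] (ℓ=14, even), read p_13/q_13
step 0: (17, 1)  from 17·(1,0) + (0,1)
…
step 2: (125, 7)  from 6·(18,1) + (17,1)
…
step 7: (15628, 875)  from 1·(11913,667) + (3715,208)
step 8: (58797, 3292)  from 3·(15628,875) + (11913,667)
…
step 10: (309613, 17335)  from 1·(250816,14043) + (58797,3292)
step 11: (1798881, 100718)  from 5·(309613,17335) + (250816,14043)
step 12: (11102899, 621643)  from 6·(1798881,100718) + (309613,17335)
step 13: (12901780, 722361)  from 1·(11102899,621643) + (1798881,100718)
→ (12901780, 722361).  Check: 12901780²=166455927168400, 319·722361²=166455927168399, difference 1.

12901780 722361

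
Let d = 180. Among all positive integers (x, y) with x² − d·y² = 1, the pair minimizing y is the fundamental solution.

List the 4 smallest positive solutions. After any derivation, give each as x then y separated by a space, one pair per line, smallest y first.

161 12
51841 3864
16692641 1244196
5374978561 400627248

√180 = [13; 2,2,2,26, …], period ℓ=4 (even) → k=3
step 0: (13, 1)  from 13·(1,0) + (0,1)
step 1: (27, 2)  from 2·(13,1) + (1,0)
step 2: (67, 5)  from 2·(27,2) + (13,1)
step 3: (161, 12)  from 2·(67,5) + (27,2)
→ (161, 12).  Check: 161²=25921, 180·12²=25920, difference 1.
n=2: (161,12)∘(161,12) = (161·161+180·12·12, 161·12+12·161) = (51841,3864)
n=3: (51841,3864)∘(161,12) = (161·51841+180·12·3864, 161·3864+12·51841) = (16692641,1244196)
n=4: (16692641,1244196)∘(161,12) = (161·16692641+180·12·1244196, 161·1244196+12·16692641) = (5374978561,400627248)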